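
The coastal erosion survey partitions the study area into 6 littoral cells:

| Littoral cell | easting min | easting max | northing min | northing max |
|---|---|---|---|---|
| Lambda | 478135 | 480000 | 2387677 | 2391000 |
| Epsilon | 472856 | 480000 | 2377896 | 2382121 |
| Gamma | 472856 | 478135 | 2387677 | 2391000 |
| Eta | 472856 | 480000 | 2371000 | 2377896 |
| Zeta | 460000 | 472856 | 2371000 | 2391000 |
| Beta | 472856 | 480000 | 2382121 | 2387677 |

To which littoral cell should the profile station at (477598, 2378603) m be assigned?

The point has easting = 477598 and northing = 2378603.
Only Epsilon satisfies 472856 ≤ easting ≤ 480000 and 2377896 ≤ northing ≤ 2382121.

Epsilon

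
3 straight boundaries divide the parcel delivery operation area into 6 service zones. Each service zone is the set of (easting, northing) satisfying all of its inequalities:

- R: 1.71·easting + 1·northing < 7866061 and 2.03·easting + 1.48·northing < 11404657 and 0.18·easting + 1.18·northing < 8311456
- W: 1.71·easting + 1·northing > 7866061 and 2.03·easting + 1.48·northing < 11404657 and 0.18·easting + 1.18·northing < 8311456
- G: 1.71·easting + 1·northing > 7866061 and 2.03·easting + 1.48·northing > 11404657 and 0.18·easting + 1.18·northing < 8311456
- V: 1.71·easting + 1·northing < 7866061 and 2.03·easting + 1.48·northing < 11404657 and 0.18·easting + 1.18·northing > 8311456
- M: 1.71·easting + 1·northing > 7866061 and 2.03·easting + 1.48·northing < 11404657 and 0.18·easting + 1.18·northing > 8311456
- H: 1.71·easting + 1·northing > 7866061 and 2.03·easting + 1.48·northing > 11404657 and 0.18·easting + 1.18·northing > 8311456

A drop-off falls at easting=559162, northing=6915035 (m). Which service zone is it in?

1.71·559162 + 1·6915035 = 7871202.020, which is > 7866061
2.03·559162 + 1.48·6915035 = 11369350.660, which is < 11404657
0.18·559162 + 1.18·6915035 = 8260390.460, which is < 8311456
This sign pattern matches W.

W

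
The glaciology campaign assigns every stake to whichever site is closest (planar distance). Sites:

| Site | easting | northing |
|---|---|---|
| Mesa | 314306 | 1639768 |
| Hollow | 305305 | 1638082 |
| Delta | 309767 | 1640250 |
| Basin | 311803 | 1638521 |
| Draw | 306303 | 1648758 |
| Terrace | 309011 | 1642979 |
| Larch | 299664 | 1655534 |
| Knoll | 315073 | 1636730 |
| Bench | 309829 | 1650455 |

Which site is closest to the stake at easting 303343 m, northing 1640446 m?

Squared distances to each site:
Mesa: 120647053.000; Hollow: 9437940.000; Delta: 41306192.000; Basin: 75277225.000; Draw: 77850944.000; Terrace: 38542313.000; Larch: 241182785.000; Knoll: 151401556.000; Bench: 142248277.000.
Minimum at Hollow.

Hollow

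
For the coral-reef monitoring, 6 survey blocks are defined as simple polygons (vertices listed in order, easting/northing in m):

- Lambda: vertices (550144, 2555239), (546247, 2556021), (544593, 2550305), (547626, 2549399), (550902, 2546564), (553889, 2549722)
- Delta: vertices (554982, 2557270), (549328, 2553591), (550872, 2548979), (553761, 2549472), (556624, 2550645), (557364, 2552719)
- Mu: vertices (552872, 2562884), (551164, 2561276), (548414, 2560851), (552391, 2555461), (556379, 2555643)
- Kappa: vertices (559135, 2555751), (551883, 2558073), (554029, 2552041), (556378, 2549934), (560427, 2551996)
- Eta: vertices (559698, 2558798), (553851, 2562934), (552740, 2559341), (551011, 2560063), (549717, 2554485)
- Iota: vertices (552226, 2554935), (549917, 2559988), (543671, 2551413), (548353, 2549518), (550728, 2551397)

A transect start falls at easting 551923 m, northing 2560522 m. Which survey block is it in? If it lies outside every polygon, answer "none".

Mu

Cast a ray rightward from (551923, 2560522). For each polygon, the edges (by vertex number in listed order) whose endpoints lie on opposite sides of northing = 2560522, where each meets that height, and whether that is right or left of the point:
Lambda: no edge straddles that height → 0 crossings.
Delta: no edge straddles that height → 0 crossings.
Mu: 3–4 at easting≈548656.8 (left), 5–1 at easting≈554016.0 (right) → 1 crossing.
Kappa: no edge straddles that height → 0 crossings.
Eta: 1–2 at easting≈557260.8 (right), 2–3 at easting≈553105.2 (right) → 2 crossings.
Iota: no edge straddles that height → 0 crossings.
Only Mu has an odd count, so the point is inside Mu.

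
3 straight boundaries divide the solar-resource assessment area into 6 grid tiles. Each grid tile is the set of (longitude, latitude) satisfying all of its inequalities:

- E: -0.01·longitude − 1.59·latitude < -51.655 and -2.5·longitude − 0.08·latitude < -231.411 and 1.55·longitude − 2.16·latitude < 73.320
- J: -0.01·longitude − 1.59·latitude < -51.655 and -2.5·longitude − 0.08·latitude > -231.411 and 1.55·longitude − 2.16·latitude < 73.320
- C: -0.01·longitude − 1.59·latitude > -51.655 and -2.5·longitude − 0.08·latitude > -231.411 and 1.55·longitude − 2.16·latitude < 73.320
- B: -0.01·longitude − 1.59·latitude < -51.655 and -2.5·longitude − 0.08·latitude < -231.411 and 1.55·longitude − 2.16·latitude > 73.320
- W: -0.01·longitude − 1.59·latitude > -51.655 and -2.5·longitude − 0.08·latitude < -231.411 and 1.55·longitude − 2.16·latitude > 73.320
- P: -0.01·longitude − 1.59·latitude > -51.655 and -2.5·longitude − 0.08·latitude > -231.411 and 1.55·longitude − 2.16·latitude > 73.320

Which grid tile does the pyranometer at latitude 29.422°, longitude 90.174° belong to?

P

-0.01·90.174 − 1.59·29.422 = -47.683, which is > -51.655
-2.5·90.174 − 0.08·29.422 = -227.789, which is > -231.411
1.55·90.174 − 2.16·29.422 = 76.218, which is > 73.320
This sign pattern matches P.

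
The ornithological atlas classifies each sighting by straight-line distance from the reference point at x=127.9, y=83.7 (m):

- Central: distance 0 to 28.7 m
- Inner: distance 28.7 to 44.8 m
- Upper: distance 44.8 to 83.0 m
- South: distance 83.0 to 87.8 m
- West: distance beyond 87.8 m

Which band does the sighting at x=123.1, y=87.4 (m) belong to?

Central

Distance = √((123.1−127.9)² + (87.4−83.7)²) = √(23.040 + 13.690) = 6.061 m.
0 ≤ 6.061 < 28.7 → Central.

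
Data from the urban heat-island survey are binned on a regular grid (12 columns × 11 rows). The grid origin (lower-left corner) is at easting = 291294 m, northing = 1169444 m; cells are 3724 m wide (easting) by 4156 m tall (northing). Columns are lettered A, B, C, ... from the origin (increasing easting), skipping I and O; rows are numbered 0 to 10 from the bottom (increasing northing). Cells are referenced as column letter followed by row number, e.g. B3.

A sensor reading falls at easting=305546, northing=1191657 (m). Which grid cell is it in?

D5

Column index: ⌊(305546 − 291294) / 3724⌋ = ⌊3.827⌋ = 3 → column D
Row offset from origin: ⌊(1191657 − 1169444) / 4156⌋ = ⌊5.345⌋ = 5 → row 5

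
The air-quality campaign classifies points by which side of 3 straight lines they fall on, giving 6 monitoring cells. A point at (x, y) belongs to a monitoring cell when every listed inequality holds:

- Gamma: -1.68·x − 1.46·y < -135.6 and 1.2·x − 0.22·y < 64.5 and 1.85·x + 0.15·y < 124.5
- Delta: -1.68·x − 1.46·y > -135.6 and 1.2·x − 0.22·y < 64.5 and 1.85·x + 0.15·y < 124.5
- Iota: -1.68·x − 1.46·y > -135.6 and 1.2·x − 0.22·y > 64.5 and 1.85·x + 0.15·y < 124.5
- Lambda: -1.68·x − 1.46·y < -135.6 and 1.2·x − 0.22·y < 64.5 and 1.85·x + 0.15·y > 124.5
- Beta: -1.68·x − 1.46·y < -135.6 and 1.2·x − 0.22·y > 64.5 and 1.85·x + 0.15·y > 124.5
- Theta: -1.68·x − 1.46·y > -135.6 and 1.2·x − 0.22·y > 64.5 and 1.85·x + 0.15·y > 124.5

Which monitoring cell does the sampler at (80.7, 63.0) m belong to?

-1.68·80.7 − 1.46·63.0 = -227.556, which is < -135.6
1.2·80.7 − 0.22·63.0 = 82.980, which is > 64.5
1.85·80.7 + 0.15·63.0 = 158.745, which is > 124.5
This sign pattern matches Beta.

Beta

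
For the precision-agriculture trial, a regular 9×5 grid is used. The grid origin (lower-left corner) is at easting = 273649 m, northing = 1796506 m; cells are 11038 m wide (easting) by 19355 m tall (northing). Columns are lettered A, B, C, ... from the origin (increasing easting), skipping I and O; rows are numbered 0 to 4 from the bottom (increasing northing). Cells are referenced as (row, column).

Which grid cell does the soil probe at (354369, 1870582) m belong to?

(3, H)

Column index: ⌊(354369 − 273649) / 11038⌋ = ⌊7.313⌋ = 7 → column H
Row offset from origin: ⌊(1870582 − 1796506) / 19355⌋ = ⌊3.827⌋ = 3 → row 3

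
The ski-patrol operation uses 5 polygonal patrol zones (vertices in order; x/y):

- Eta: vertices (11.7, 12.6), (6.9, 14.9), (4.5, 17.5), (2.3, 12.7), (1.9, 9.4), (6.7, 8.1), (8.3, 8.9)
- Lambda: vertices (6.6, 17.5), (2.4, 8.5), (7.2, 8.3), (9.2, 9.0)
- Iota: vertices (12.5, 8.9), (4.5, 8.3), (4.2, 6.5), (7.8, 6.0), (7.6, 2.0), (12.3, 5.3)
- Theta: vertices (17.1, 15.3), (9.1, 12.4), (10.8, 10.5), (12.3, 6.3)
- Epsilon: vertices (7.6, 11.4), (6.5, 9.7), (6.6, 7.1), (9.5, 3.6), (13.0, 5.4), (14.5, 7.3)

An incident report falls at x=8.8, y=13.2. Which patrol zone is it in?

Eta

Cast a ray rightward from (8.8, 13.2). For each polygon, the edges (by vertex number in listed order) whose endpoints lie on opposite sides of y = 13.2, where each meets that height, and whether that is right or left of the point:
Eta: 1–2 at x≈10.45 (right), 3–4 at x≈2.53 (left) → 1 crossing.
Lambda: 1–2 at x≈4.59 (left), 4–1 at x≈7.92 (left) → 0 crossings.
Iota: no edge straddles that height → 0 crossings.
Theta: 1–2 at x≈11.31 (right), 4–1 at x≈15.98 (right) → 2 crossings.
Epsilon: no edge straddles that height → 0 crossings.
Only Eta has an odd count, so the point is inside Eta.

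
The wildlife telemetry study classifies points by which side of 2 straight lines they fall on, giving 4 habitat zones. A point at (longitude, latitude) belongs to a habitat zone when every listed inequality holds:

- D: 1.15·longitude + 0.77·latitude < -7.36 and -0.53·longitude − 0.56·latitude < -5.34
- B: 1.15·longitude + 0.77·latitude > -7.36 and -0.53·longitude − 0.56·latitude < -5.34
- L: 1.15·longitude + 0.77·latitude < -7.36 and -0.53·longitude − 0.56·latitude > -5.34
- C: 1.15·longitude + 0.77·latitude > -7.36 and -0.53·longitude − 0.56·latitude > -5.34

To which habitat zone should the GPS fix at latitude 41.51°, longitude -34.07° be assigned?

1.15·-34.07 + 0.77·41.51 = -7.218, which is > -7.36
-0.53·-34.07 − 0.56·41.51 = -5.188, which is > -5.34
This sign pattern matches C.

C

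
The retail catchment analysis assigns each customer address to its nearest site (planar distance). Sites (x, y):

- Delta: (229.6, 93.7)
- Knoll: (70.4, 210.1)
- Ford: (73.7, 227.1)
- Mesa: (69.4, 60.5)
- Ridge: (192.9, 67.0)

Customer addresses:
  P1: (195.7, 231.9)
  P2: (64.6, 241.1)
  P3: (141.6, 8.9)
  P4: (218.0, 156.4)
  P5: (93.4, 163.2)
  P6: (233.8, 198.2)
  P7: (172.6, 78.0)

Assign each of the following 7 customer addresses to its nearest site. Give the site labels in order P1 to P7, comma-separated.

P1 → Ford (d²=14907.04)
P2 → Ford (d²=278.81)
P3 → Ridge (d²=6007.30)
P4 → Delta (d²=4065.85)
P5 → Knoll (d²=2728.61)
P6 → Delta (d²=10937.89)
P7 → Ridge (d²=533.09)

Ford, Ford, Ridge, Delta, Knoll, Delta, Ridge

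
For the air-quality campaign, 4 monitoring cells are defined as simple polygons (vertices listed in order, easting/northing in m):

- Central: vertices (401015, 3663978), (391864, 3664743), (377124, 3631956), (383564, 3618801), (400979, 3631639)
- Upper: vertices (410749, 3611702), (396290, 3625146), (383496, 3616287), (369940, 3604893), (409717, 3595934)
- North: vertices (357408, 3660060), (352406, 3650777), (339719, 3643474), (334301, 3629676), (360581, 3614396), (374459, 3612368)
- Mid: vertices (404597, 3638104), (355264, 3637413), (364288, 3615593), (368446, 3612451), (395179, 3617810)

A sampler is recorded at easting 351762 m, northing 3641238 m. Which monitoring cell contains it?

North

Cast a ray rightward from (351762, 3641238). For each polygon, the edges (by vertex number in listed order) whose endpoints lie on opposite sides of northing = 3641238, where each meets that height, and whether that is right or left of the point:
Central: 2–3 at easting≈381296.9 (right), 5–1 at easting≈400989.7 (right) → 2 crossings.
Upper: no edge straddles that height → 0 crossings.
North: 3–4 at easting≈338841.0 (left), 6–1 at easting≈364137.3 (right) → 1 crossing.
Mid: no edge straddles that height → 0 crossings.
Only North has an odd count, so the point is inside North.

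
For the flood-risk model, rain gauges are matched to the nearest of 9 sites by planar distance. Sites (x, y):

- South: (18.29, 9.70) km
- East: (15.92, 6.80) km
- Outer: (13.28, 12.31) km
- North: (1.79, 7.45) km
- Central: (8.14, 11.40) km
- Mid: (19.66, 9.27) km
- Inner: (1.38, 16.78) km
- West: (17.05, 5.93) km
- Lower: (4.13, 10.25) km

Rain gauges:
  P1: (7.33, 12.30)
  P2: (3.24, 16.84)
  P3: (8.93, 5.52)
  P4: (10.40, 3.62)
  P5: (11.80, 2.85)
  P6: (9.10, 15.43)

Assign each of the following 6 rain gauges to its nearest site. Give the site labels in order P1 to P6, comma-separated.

P1 → Central (d²=1.47)
P2 → Inner (d²=3.46)
P3 → Central (d²=35.20)
P4 → East (d²=40.58)
P5 → East (d²=32.58)
P6 → Central (d²=17.16)

Central, Inner, Central, East, East, Central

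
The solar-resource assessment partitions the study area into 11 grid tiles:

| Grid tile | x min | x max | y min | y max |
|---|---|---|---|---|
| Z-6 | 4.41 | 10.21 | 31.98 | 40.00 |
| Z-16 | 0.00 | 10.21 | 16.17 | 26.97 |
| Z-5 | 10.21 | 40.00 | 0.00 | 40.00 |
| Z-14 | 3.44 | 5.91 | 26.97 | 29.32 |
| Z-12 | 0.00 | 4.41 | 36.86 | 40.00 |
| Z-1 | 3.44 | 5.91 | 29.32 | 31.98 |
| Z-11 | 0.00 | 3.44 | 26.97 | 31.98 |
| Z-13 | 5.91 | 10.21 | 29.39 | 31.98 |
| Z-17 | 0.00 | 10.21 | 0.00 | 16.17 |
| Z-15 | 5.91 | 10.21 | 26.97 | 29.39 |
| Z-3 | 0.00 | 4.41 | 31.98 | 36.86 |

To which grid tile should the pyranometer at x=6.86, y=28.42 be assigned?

Z-15

The point has x = 6.86 and y = 28.42.
Only Z-15 satisfies 5.91 ≤ x ≤ 10.21 and 26.97 ≤ y ≤ 29.39.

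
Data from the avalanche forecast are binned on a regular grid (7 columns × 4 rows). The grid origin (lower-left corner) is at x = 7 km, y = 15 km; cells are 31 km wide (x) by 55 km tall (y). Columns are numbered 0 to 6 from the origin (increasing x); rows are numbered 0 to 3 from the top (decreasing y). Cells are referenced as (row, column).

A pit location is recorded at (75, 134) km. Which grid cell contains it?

Column index: ⌊(75 − 7) / 31⌋ = ⌊2.194⌋ = 2
Row offset from origin: ⌊(134 − 15) / 55⌋ = ⌊2.164⌋ = 2 → row 1 (counted from top)

(1, 2)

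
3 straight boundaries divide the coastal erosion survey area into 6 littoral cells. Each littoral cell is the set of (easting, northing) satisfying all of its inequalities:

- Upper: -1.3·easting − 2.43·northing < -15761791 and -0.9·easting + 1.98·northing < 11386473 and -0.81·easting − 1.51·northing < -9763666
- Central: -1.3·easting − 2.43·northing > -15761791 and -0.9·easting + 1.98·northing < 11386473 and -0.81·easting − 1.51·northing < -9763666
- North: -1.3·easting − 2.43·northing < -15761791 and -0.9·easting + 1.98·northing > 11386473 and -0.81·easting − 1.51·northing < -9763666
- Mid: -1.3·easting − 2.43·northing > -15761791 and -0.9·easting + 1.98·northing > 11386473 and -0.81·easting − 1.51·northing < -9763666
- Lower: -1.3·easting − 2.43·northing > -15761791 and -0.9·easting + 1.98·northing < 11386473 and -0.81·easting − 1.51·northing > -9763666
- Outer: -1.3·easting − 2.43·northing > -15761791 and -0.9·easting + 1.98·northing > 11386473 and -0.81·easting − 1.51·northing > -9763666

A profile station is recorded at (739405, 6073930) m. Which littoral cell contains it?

Central

-1.3·739405 − 2.43·6073930 = -15720876.400, which is > -15761791
-0.9·739405 + 1.98·6073930 = 11360916.900, which is < 11386473
-0.81·739405 − 1.51·6073930 = -9770552.350, which is < -9763666
This sign pattern matches Central.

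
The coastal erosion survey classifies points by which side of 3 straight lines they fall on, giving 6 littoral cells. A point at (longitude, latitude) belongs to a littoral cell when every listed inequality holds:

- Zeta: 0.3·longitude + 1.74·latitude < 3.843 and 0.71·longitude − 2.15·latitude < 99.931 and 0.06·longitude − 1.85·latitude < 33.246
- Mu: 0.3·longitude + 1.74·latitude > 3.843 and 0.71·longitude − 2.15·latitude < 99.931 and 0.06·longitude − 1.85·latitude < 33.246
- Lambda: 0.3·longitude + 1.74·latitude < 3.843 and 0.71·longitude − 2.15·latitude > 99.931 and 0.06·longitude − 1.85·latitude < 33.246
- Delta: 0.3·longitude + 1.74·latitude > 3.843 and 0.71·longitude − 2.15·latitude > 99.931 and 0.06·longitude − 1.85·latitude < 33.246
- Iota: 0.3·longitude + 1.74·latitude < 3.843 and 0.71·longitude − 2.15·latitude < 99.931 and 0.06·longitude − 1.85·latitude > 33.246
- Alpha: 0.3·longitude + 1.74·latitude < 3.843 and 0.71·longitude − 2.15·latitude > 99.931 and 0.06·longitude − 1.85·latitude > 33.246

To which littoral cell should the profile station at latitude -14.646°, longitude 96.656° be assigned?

Lambda

0.3·96.656 + 1.74·-14.646 = 3.513, which is < 3.843
0.71·96.656 − 2.15·-14.646 = 100.115, which is > 99.931
0.06·96.656 − 1.85·-14.646 = 32.894, which is < 33.246
This sign pattern matches Lambda.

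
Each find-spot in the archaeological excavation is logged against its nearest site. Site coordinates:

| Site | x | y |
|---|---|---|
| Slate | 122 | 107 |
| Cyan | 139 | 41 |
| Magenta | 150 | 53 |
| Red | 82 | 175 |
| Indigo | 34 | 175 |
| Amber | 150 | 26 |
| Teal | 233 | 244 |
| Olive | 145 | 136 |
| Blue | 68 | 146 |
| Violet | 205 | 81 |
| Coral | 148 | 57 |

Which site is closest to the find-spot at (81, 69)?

Slate

Squared distances to each site:
Slate: 3125.000; Cyan: 4148.000; Magenta: 5017.000; Red: 11237.000; Indigo: 13445.000; Amber: 6610.000; Teal: 53729.000; Olive: 8585.000; Blue: 6098.000; Violet: 15520.000; Coral: 4633.000.
Minimum at Slate.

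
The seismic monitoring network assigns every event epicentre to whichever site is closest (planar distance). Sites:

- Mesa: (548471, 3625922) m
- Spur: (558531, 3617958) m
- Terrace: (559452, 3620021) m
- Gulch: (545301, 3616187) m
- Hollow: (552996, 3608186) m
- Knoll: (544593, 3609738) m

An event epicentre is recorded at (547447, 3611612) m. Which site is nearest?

Knoll

Squared distances to each site:
Mesa: 205824676.000; Spur: 163126772.000; Terrace: 214831306.000; Gulch: 25535941.000; Hollow: 42528877.000; Knoll: 11657192.000.
Minimum at Knoll.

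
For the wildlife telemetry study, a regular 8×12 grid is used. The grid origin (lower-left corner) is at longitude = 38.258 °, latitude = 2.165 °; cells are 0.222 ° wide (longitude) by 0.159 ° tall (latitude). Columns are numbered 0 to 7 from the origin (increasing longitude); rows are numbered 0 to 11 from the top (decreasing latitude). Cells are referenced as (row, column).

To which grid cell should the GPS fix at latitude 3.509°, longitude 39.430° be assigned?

(3, 5)

Column index: ⌊(39.430 − 38.258) / 0.222⌋ = ⌊5.279⌋ = 5
Row offset from origin: ⌊(3.509 − 2.165) / 0.159⌋ = ⌊8.453⌋ = 8 → row 3 (counted from top)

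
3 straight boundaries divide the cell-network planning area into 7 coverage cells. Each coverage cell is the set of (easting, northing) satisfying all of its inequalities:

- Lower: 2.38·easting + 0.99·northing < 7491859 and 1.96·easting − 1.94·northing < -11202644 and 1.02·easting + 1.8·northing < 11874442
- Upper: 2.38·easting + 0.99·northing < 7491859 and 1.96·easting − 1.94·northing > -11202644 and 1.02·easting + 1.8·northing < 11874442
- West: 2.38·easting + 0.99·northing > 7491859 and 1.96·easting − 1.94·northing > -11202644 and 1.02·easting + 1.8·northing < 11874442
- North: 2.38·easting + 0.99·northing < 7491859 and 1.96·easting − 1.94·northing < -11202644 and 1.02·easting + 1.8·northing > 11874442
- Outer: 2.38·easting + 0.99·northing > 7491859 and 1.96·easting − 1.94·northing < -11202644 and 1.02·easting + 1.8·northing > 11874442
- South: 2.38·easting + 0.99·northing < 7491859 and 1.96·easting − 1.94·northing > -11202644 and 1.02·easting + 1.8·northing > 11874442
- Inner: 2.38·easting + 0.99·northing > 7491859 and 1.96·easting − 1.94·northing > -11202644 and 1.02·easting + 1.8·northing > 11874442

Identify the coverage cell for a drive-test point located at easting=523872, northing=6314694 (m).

Outer

2.38·523872 + 0.99·6314694 = 7498362.420, which is > 7491859
1.96·523872 − 1.94·6314694 = -11223717.240, which is < -11202644
1.02·523872 + 1.8·6314694 = 11900798.640, which is > 11874442
This sign pattern matches Outer.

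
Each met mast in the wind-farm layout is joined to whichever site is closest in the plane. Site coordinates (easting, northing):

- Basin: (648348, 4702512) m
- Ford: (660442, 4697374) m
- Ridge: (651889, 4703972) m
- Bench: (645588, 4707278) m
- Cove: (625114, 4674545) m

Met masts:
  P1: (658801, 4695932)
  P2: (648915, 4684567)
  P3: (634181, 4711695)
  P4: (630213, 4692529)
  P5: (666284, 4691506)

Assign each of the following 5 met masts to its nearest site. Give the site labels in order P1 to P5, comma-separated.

P1 → Ford (d²=4772245.00)
P2 → Ford (d²=296890978.00)
P3 → Bench (d²=149629538.00)
P4 → Cove (d²=349424057.00)
P5 → Ford (d²=68562388.00)

Ford, Ford, Bench, Cove, Ford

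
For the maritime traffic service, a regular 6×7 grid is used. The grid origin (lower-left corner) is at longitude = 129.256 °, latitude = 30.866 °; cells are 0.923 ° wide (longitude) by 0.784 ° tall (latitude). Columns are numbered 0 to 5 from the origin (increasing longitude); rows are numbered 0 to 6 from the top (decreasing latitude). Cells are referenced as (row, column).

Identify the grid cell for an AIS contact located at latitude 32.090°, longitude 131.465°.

Column index: ⌊(131.465 − 129.256) / 0.923⌋ = ⌊2.393⌋ = 2
Row offset from origin: ⌊(32.090 − 30.866) / 0.784⌋ = ⌊1.561⌋ = 1 → row 5 (counted from top)

(5, 2)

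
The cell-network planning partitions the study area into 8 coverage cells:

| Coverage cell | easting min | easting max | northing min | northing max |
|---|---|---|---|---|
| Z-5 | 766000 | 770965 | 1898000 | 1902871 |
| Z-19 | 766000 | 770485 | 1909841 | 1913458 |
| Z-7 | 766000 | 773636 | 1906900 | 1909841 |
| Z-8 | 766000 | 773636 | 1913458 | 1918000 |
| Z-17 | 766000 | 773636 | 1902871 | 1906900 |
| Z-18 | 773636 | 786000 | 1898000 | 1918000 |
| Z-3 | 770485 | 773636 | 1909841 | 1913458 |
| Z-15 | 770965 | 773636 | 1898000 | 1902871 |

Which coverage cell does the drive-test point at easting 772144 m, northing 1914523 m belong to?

Z-8

The point has easting = 772144 and northing = 1914523.
Only Z-8 satisfies 766000 ≤ easting ≤ 773636 and 1913458 ≤ northing ≤ 1918000.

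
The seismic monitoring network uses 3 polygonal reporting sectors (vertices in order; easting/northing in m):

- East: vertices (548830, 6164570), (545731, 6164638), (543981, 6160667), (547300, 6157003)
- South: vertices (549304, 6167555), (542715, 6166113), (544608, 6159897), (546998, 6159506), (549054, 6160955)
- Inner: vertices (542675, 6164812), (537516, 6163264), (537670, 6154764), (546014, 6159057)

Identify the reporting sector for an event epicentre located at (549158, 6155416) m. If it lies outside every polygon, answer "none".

none

Cast a ray rightward from (549158, 6155416). For each polygon, the edges (by vertex number in listed order) whose endpoints lie on opposite sides of northing = 6155416, where each meets that height, and whether that is right or left of the point:
East: no edge straddles that height → 0 crossings.
South: no edge straddles that height → 0 crossings.
Inner: 2–3 at easting≈537658.2 (left), 3–4 at easting≈538937.2 (left) → 0 crossings.
All counts are even, so the point lies outside every listed polygon.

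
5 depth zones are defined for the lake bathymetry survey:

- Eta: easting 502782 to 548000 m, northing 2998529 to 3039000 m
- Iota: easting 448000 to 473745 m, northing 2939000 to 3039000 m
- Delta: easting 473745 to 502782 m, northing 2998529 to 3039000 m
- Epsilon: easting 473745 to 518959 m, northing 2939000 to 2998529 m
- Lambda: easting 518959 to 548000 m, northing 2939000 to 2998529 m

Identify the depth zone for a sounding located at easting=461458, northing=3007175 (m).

Iota

The point has easting = 461458 and northing = 3007175.
Only Iota satisfies 448000 ≤ easting ≤ 473745 and 2939000 ≤ northing ≤ 3039000.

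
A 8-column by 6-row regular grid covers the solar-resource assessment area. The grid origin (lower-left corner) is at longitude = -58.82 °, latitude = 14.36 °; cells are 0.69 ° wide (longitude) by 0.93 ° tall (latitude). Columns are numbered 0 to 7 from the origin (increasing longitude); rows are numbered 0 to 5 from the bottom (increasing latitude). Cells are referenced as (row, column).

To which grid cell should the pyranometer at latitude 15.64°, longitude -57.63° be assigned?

(1, 1)

Column index: ⌊(-57.63 − -58.82) / 0.69⌋ = ⌊1.725⌋ = 1
Row offset from origin: ⌊(15.64 − 14.36) / 0.93⌋ = ⌊1.376⌋ = 1 → row 1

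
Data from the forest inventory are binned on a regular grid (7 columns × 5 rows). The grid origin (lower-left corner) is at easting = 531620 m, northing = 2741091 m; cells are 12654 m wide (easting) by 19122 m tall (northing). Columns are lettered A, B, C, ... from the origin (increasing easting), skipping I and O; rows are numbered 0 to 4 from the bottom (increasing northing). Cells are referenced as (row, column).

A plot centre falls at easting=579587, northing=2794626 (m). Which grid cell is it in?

Column index: ⌊(579587 − 531620) / 12654⌋ = ⌊3.791⌋ = 3 → column D
Row offset from origin: ⌊(2794626 − 2741091) / 19122⌋ = ⌊2.800⌋ = 2 → row 2

(2, D)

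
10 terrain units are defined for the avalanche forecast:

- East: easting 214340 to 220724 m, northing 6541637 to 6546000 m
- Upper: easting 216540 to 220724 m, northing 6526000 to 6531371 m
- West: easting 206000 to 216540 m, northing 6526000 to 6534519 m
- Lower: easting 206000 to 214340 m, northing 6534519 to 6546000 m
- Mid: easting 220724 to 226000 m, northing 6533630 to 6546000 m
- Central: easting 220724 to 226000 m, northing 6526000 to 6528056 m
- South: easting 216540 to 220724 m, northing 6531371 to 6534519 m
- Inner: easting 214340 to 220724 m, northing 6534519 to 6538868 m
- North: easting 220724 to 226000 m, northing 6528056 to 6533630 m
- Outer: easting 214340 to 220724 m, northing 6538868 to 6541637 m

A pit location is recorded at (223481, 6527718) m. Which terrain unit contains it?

Central

The point has easting = 223481 and northing = 6527718.
Only Central satisfies 220724 ≤ easting ≤ 226000 and 6526000 ≤ northing ≤ 6528056.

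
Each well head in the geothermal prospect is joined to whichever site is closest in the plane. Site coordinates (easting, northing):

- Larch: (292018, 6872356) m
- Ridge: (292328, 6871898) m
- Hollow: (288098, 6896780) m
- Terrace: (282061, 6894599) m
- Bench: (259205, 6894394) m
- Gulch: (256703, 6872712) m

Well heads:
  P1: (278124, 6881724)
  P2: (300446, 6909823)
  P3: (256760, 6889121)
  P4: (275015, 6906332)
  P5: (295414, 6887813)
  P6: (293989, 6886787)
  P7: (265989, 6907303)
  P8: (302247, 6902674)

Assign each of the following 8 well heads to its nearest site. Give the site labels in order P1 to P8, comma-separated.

Terrace, Hollow, Bench, Terrace, Hollow, Hollow, Bench, Hollow

P1 → Terrace (d²=181265594.00)
P2 → Hollow (d²=322592953.00)
P3 → Bench (d²=33782554.00)
P4 → Terrace (d²=187309405.00)
P5 → Hollow (d²=133930945.00)
P6 → Hollow (d²=134563930.00)
P7 → Bench (d²=212664937.00)
P8 → Hollow (d²=234933437.00)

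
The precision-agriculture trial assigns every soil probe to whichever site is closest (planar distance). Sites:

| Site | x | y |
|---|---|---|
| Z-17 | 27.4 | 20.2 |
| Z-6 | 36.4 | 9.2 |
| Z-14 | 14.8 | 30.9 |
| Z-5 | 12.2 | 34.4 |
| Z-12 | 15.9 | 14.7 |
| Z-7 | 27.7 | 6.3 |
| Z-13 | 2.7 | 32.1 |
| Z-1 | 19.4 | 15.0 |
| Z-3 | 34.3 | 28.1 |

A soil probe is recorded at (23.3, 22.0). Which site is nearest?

Squared distances to each site:
Z-17: 20.050; Z-6: 335.450; Z-14: 151.460; Z-5: 276.970; Z-12: 108.050; Z-7: 265.850; Z-13: 526.370; Z-1: 64.210; Z-3: 158.210.
Minimum at Z-17.

Z-17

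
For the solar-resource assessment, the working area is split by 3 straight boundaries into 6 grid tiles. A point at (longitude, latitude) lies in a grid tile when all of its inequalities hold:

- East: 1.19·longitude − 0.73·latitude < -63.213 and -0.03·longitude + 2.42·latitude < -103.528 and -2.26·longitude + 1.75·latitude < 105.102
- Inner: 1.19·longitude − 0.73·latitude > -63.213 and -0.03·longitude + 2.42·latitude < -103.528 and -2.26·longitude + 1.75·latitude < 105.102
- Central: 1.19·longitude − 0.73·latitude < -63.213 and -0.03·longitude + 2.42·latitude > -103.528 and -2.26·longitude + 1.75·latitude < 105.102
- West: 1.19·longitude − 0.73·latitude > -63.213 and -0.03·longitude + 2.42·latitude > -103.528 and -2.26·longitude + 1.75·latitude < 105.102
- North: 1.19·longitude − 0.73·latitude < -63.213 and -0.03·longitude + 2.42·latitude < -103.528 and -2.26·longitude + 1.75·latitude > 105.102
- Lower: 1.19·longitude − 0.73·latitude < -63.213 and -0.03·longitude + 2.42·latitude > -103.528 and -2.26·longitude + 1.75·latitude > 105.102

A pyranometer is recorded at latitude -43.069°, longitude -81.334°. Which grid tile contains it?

Lower

1.19·-81.334 − 0.73·-43.069 = -65.347, which is < -63.213
-0.03·-81.334 + 2.42·-43.069 = -101.787, which is > -103.528
-2.26·-81.334 + 1.75·-43.069 = 108.444, which is > 105.102
This sign pattern matches Lower.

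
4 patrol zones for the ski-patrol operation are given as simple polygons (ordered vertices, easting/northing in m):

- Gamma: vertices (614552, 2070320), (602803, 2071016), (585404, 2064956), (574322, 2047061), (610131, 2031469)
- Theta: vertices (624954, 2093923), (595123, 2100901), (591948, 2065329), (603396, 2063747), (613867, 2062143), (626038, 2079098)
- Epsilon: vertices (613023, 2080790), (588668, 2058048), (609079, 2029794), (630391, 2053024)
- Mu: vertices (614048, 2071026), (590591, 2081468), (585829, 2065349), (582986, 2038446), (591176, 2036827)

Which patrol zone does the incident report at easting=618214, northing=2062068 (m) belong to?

Cast a ray rightward from (618214, 2062068). For each polygon, the edges (by vertex number in listed order) whose endpoints lie on opposite sides of northing = 2062068, where each meets that height, and whether that is right or left of the point:
Gamma: 3–4 at easting≈583615.5 (left), 5–1 at easting≈613613.0 (left) → 0 crossings.
Theta: no edge straddles that height → 0 crossings.
Epsilon: 1–2 at easting≈592973.1 (left), 4–1 at easting≈624733.9 (right) → 1 crossing.
Mu: 3–4 at easting≈585482.3 (left), 5–1 at easting≈608057.0 (left) → 0 crossings.
Only Epsilon has an odd count, so the point is inside Epsilon.

Epsilon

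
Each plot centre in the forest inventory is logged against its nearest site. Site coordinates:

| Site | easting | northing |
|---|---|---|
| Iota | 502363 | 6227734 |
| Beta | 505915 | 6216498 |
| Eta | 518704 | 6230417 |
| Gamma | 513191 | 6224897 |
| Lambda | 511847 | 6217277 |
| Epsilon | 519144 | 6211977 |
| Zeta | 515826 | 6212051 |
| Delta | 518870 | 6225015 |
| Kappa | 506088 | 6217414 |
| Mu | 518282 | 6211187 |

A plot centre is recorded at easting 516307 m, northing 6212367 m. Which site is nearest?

Zeta

Squared distances to each site:
Iota: 430579825.000; Beta: 125058825.000; Eta: 331548109.000; Gamma: 166710356.000; Lambda: 43999700.000; Epsilon: 8200669.000; Zeta: 331217.000; Delta: 166540873.000; Kappa: 129900170.000; Mu: 5293025.000.
Minimum at Zeta.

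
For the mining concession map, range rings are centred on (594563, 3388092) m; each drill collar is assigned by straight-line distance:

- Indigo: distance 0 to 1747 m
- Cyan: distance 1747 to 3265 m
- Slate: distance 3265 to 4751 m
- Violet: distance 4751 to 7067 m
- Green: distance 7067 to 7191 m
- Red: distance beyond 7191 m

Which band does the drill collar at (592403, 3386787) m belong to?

Cyan

Distance = √((592403−594563)² + (3386787−3388092)²) = √(4665600.000 + 1703025.000) = 2523.613 m.
1747 ≤ 2523.613 < 3265 → Cyan.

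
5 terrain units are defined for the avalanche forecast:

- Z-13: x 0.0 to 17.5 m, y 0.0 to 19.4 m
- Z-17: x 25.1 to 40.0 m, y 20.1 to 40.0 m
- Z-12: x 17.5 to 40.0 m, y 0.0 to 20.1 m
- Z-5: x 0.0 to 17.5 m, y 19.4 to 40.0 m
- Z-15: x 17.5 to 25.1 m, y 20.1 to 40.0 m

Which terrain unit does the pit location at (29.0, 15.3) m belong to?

The point has x = 29.0 and y = 15.3.
Only Z-12 satisfies 17.5 ≤ x ≤ 40.0 and 0.0 ≤ y ≤ 20.1.

Z-12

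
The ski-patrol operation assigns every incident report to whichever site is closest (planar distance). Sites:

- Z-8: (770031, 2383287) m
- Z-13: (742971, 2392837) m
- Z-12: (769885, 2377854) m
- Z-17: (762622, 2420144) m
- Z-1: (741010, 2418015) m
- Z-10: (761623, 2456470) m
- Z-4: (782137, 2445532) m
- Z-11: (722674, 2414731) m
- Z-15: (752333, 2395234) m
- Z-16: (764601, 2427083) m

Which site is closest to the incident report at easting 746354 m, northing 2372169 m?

Squared distances to each site:
Z-8: 684210253.000; Z-13: 438610913.000; Z-12: 586027186.000; Z-17: 2566248449.000; Z-1: 2130414052.000; Z-10: 7339800962.000; Z-4: 6662552858.000; Z-11: 2372266244.000; Z-15: 567742666.000; Z-16: 3348500405.000.
Minimum at Z-13.

Z-13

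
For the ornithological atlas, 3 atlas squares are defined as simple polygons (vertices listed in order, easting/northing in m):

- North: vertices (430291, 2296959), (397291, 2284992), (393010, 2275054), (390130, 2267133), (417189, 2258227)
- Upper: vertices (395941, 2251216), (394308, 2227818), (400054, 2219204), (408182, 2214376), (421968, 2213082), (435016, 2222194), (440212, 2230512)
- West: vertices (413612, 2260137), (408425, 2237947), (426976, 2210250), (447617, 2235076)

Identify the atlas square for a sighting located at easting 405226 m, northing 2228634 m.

Cast a ray rightward from (405226, 2228634). For each polygon, the edges (by vertex number in listed order) whose endpoints lie on opposite sides of northing = 2228634, where each meets that height, and whether that is right or left of the point:
North: no edge straddles that height → 0 crossings.
Upper: 1–2 at easting≈394365.0 (left), 6–7 at easting≈439038.9 (right) → 1 crossing.
West: 2–3 at easting≈414662.7 (right), 3–4 at easting≈442260.9 (right) → 2 crossings.
Only Upper has an odd count, so the point is inside Upper.

Upper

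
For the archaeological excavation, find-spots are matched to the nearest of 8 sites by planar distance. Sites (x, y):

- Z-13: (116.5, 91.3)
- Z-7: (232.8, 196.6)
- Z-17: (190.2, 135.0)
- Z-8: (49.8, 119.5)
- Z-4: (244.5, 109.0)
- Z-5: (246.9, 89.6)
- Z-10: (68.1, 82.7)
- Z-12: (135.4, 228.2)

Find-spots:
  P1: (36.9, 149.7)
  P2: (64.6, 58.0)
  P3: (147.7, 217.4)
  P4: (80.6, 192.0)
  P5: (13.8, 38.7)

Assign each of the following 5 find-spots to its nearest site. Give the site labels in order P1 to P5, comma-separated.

P1 → Z-8 (d²=1078.45)
P2 → Z-10 (d²=622.34)
P3 → Z-12 (d²=267.93)
P4 → Z-12 (d²=4313.48)
P5 → Z-10 (d²=4884.49)

Z-8, Z-10, Z-12, Z-12, Z-10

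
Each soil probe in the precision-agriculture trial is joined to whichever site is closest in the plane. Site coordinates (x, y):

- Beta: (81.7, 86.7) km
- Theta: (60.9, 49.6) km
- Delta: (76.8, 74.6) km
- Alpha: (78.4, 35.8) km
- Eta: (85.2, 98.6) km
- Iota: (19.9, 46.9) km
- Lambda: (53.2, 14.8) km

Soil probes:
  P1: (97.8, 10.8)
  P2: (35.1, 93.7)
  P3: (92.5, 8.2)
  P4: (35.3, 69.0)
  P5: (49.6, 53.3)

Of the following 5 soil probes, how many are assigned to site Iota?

P1 → Alpha
P2 → Delta
P3 → Alpha
P4 → Iota
P5 → Theta
1 of the 5 goes to Iota.

1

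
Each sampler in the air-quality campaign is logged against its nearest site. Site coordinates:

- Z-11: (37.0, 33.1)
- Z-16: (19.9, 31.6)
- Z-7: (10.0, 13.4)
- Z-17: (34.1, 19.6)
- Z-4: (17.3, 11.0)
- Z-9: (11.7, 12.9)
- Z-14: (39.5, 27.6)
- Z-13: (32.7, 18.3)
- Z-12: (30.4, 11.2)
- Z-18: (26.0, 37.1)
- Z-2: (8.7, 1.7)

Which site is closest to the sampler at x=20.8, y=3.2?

Z-4

Squared distances to each site:
Z-11: 1156.450; Z-16: 807.370; Z-7: 220.680; Z-17: 445.850; Z-4: 73.090; Z-9: 176.900; Z-14: 945.050; Z-13: 369.620; Z-12: 156.160; Z-18: 1176.250; Z-2: 148.660.
Minimum at Z-4.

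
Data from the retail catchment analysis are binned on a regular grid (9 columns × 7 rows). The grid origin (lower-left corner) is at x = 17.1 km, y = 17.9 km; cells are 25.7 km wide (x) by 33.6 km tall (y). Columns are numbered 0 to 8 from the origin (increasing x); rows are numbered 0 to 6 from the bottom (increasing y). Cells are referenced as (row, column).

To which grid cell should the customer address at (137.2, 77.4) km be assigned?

Column index: ⌊(137.2 − 17.1) / 25.7⌋ = ⌊4.673⌋ = 4
Row offset from origin: ⌊(77.4 − 17.9) / 33.6⌋ = ⌊1.771⌋ = 1 → row 1

(1, 4)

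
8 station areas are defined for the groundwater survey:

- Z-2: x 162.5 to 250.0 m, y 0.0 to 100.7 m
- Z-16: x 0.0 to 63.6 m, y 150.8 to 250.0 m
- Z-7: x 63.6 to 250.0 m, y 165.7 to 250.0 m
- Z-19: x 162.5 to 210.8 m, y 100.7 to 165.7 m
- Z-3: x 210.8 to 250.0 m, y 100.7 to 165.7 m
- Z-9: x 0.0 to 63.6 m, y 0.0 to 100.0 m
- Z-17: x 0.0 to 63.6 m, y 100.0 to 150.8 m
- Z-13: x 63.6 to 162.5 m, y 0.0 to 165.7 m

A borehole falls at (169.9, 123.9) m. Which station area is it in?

The point has x = 169.9 and y = 123.9.
Only Z-19 satisfies 162.5 ≤ x ≤ 210.8 and 100.7 ≤ y ≤ 165.7.

Z-19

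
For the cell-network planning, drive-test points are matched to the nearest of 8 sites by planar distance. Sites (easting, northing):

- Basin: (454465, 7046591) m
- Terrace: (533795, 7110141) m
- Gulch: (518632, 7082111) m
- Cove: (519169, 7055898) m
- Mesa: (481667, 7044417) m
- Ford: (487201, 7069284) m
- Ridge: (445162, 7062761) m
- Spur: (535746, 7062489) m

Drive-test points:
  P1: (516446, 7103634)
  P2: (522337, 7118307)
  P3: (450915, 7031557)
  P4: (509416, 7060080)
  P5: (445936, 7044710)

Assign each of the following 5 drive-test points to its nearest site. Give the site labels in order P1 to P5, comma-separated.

Terrace, Terrace, Basin, Cove, Basin

P1 → Terrace (d²=343328850.00)
P2 → Terrace (d²=197969320.00)
P3 → Basin (d²=238623656.00)
P4 → Cove (d²=112610133.00)
P5 → Basin (d²=76282002.00)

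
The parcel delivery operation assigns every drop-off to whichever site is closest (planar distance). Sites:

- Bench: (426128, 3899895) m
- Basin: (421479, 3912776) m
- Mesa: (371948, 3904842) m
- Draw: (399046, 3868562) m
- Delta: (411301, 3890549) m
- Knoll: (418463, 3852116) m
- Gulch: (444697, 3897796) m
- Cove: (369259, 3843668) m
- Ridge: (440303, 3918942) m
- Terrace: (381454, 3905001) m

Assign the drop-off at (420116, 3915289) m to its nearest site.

Squared distances to each site:
Bench: 273119380.000; Basin: 8172938.000; Mesa: 2429296033.000; Draw: 2627357429.000; Delta: 689771825.000; Knoll: 3993560338.000; Gulch: 910230610.000; Cove: 7716002090.000; Ridge: 420859378.000; Terrace: 1600593188.000.
Minimum at Basin.

Basin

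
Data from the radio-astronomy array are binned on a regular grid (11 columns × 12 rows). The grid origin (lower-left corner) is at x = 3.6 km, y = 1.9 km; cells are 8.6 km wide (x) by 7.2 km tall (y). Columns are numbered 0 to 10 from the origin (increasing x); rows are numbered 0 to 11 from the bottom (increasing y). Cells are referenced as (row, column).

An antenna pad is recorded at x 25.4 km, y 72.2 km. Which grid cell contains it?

Column index: ⌊(25.4 − 3.6) / 8.6⌋ = ⌊2.535⌋ = 2
Row offset from origin: ⌊(72.2 − 1.9) / 7.2⌋ = ⌊9.764⌋ = 9 → row 9

(9, 2)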